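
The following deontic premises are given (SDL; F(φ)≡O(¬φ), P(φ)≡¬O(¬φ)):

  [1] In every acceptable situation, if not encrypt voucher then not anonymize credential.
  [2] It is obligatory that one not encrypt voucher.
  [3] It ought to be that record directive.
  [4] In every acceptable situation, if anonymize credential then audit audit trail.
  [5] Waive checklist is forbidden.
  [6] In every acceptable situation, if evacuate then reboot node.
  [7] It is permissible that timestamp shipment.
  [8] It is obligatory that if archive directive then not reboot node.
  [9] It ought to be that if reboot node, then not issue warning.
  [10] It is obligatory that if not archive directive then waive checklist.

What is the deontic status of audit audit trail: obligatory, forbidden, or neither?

Premise 4 is O(anonymize_credential → audit_audit_trail), but O(anonymize_credential) is not derivable from the premises, so it does not yield O(audit_audit_trail).
No premise or chain of K-axiom applications forces O(audit_audit_trail), and none forces O(¬audit_audit_trail). So audit_audit_trail is neither obligatory nor forbidden under these norms.

Neither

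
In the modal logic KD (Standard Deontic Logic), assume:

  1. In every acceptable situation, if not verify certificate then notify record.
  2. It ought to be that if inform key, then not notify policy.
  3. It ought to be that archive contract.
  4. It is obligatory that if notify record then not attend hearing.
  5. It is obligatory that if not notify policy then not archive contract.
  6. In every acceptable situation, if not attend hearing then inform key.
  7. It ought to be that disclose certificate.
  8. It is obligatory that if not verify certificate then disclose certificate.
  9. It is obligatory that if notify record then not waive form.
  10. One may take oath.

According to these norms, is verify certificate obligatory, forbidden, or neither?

Obligatory

From premise 3 we have O(archive_contract).
Premise 5, O(¬notify_policy → ¬archive_contract), contraposes to O(archive_contract → notify_policy); with O(archive_contract) we get O(notify_policy).
Premise 2 is O(inform_key → ¬notify_policy); contrapositively O(notify_policy → ¬inform_key). Since O(notify_policy) holds, K gives O(¬inform_key).
Premise 6, O(¬attend_hearing → inform_key), contraposes to O(¬inform_key → attend_hearing); with O(¬inform_key) we get O(attend_hearing).
Premise 4 is O(notify_record → ¬attend_hearing); contrapositively O(attend_hearing → ¬notify_record). Since O(attend_hearing) holds, K gives O(¬notify_record).
Premise 1, O(¬verify_certificate → notify_record), contraposes to O(¬notify_record → verify_certificate); with O(¬notify_record) we get O(verify_certificate).
Premises 7, 8, 9, 10 do not contribute to this derivation.
Hence verify_certificate is obligatory.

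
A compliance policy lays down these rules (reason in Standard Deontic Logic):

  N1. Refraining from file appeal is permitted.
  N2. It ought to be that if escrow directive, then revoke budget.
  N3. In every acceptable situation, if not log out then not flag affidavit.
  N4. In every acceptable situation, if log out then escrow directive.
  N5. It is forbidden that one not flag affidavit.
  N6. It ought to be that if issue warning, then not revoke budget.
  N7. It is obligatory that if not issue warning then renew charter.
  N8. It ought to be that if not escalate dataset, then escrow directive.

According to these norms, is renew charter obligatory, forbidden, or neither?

Obligatory

Premise 5 is F(¬flag_affidavit), i.e. O(flag_affidavit).
The contrapositive of premise 3 (O(¬log_out → ¬flag_affidavit)) is O(flag_affidavit → log_out), and O(flag_affidavit) is already established, so O(log_out).
With premise 4, O(log_out → escrow_directive), the K-axiom yields O(escrow_directive).
Applying K to premise 2 (O(escrow_directive → revoke_budget)) and O(escrow_directive) yields O(revoke_budget).
Premise 6, O(issue_warning → ¬revoke_budget), contraposes to O(revoke_budget → ¬issue_warning); with O(revoke_budget) we get O(¬issue_warning).
With premise 7, O(¬issue_warning → renew_charter), the K-axiom yields O(renew_charter).
Premises 1, 8 do not contribute to this derivation.
Hence renew_charter is obligatory.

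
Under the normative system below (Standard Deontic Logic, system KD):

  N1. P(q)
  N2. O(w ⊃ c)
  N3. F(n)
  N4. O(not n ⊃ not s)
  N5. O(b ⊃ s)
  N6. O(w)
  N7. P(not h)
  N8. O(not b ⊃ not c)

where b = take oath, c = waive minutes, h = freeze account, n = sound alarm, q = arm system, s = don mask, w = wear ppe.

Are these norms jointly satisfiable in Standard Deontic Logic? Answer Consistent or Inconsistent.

From premise 6 we have O(w).
From O(w) and premise 2, O(w ⊃ c), we obtain O(c).
The contrapositive of premise 8 (O(not b ⊃ not c)) is O(c ⊃ b), and O(c) is already established, so O(b).
With premise 5, O(b ⊃ s), the K-axiom yields O(s).
Premise 4 is O(not n ⊃ not s); contrapositively O(s ⊃ n). Since O(s) holds, K gives O(n).
However, F(n) at premise 3 amounts to O(not n).
We now have both O(n) and O(not n) — n is simultaneously obligatory and forbidden, violating the D-axiom.

Inconsistent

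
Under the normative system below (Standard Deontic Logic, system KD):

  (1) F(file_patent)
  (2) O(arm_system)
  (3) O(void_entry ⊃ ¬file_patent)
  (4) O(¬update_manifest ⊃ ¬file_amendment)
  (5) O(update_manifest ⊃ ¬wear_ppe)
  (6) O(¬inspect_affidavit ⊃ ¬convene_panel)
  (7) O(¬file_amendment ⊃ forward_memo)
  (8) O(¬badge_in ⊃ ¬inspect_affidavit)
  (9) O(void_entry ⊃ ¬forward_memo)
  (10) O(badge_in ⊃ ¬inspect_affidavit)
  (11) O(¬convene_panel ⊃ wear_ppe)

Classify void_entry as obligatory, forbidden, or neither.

Premises 10 and 8 cover both cases: O(badge_in ⊃ ¬inspect_affidavit) and O(¬badge_in ⊃ ¬inspect_affidavit). Since badge_in ∨ ¬badge_in is a tautology, O(¬inspect_affidavit) follows.
From O(¬inspect_affidavit) and premise 6, O(¬inspect_affidavit ⊃ ¬convene_panel), we obtain O(¬convene_panel).
Premise 11 is O(¬convene_panel ⊃ wear_ppe); since O(¬convene_panel), deontic closure gives O(wear_ppe).
The contrapositive of premise 5 (O(update_manifest ⊃ ¬wear_ppe)) is O(wear_ppe ⊃ ¬update_manifest), and O(wear_ppe) is already established, so O(¬update_manifest).
Premise 4 is O(¬update_manifest ⊃ ¬file_amendment); since O(¬update_manifest), deontic closure gives O(¬file_amendment).
With premise 7, O(¬file_amendment ⊃ forward_memo), the K-axiom yields O(forward_memo).
Premise 9 is O(void_entry ⊃ ¬forward_memo); contrapositively O(forward_memo ⊃ ¬void_entry). Since O(forward_memo) holds, K gives O(¬void_entry).
Premises 1, 2, 3 do not contribute to this derivation.
Thus O(¬void_entry), which is F(void_entry): void_entry is forbidden.

Forbidden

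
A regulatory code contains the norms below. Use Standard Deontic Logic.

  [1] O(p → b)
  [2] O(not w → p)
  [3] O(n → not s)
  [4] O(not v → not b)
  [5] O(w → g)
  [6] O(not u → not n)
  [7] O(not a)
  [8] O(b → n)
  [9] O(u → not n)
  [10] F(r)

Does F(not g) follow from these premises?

Yes

Premises 6 and 9 cover both cases: O(not u → not n) and O(u → not n). Since not u ∨ u is a tautology, O(not n) follows.
Premise 8, O(b → n), contraposes to O(not n → not b); with O(not n) we get O(not b).
Premise 1 is O(p → b); contrapositively O(not b → not p). Since O(not b) holds, K gives O(not p).
The contrapositive of premise 2 (O(not w → p)) is O(not p → w), and O(not p) is already established, so O(w).
With premise 5, O(w → g), the K-axiom yields O(g).
Premises 3, 4, 7, 10 do not contribute to this derivation.
So O(g) holds, i.e. F(not g). The claim follows.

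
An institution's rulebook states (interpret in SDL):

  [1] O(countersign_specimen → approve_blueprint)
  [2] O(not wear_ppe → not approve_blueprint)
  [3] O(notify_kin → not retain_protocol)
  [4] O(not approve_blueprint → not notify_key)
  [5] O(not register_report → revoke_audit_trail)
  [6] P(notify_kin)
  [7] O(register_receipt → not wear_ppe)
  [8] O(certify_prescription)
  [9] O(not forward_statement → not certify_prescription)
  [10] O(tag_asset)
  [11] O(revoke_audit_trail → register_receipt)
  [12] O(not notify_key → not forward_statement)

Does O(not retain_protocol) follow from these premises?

No

Premise 3 is O(notify_kin → not retain_protocol), but O(notify_kin) is not derivable from the premises (the permission P(notify_kin) asserts only not O(not notify_kin), not O(notify_kin)), so it does not yield O(not retain_protocol).
No other premise forces O(not retain_protocol). An ideal world satisfying every premise can still have not retain_protocol false, so O(not retain_protocol) is not derivable.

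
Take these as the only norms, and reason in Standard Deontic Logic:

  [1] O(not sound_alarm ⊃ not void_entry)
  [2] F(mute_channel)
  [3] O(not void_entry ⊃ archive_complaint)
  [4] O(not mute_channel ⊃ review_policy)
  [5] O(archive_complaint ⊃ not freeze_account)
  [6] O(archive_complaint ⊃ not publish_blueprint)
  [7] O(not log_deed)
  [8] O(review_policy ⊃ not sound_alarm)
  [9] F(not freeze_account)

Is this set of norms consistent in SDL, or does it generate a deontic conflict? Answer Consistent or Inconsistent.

Inconsistent

Premise 9 is F(not freeze_account), i.e. O(freeze_account).
Premise 5, O(archive_complaint ⊃ not freeze_account), contraposes to O(freeze_account ⊃ not archive_complaint); with O(freeze_account) we get O(not archive_complaint).
Premise 3, O(not void_entry ⊃ archive_complaint), contraposes to O(not archive_complaint ⊃ void_entry); with O(not archive_complaint) we get O(void_entry).
Premise 1, O(not sound_alarm ⊃ not void_entry), contraposes to O(void_entry ⊃ sound_alarm); with O(void_entry) we get O(sound_alarm).
The contrapositive of premise 8 (O(review_policy ⊃ not sound_alarm)) is O(sound_alarm ⊃ not review_policy), and O(sound_alarm) is already established, so O(not review_policy).
The contrapositive of premise 4 (O(not mute_channel ⊃ review_policy)) is O(not review_policy ⊃ mute_channel), and O(not review_policy) is already established, so O(mute_channel).
However, F(mute_channel) at premise 2 amounts to O(not mute_channel).
We now have both O(mute_channel) and O(not mute_channel) — mute_channel is simultaneously obligatory and forbidden, violating the D-axiom.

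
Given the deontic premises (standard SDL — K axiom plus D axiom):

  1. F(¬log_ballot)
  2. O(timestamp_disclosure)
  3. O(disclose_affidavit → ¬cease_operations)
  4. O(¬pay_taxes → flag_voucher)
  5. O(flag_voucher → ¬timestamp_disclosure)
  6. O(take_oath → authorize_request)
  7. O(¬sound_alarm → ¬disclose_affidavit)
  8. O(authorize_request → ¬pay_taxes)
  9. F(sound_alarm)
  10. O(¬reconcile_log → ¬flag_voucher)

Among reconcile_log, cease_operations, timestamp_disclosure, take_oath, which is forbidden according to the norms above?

take_oath

Premise 2 gives O(timestamp_disclosure).
Premise 5, O(flag_voucher → ¬timestamp_disclosure), contraposes to O(timestamp_disclosure → ¬flag_voucher); with O(timestamp_disclosure) we get O(¬flag_voucher).
The contrapositive of premise 4 (O(¬pay_taxes → flag_voucher)) is O(¬flag_voucher → pay_taxes), and O(¬flag_voucher) is already established, so O(pay_taxes).
The contrapositive of premise 8 (O(authorize_request → ¬pay_taxes)) is O(pay_taxes → ¬authorize_request), and O(pay_taxes) is already established, so O(¬authorize_request).
The contrapositive of premise 6 (O(take_oath → authorize_request)) is O(¬authorize_request → ¬take_oath), and O(¬authorize_request) is already established, so O(¬take_oath).
So O(¬take_oath) holds, i.e. take_oath is forbidden. None of the other listed options is forbidden under the premises.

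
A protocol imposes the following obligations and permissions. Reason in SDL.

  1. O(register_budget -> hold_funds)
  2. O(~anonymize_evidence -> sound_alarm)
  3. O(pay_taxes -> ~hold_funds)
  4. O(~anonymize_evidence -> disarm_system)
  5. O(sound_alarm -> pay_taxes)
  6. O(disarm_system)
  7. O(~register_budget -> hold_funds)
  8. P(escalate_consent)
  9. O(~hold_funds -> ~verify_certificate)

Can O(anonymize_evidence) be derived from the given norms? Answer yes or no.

By case analysis on ~register_budget: premise 7 gives O(~register_budget -> hold_funds) and premise 1 gives O(register_budget -> hold_funds), so O(hold_funds) either way.
The contrapositive of premise 3 (O(pay_taxes -> ~hold_funds)) is O(hold_funds -> ~pay_taxes), and O(hold_funds) is already established, so O(~pay_taxes).
The contrapositive of premise 5 (O(sound_alarm -> pay_taxes)) is O(~pay_taxes -> ~sound_alarm), and O(~pay_taxes) is already established, so O(~sound_alarm).
The contrapositive of premise 2 (O(~anonymize_evidence -> sound_alarm)) is O(~sound_alarm -> anonymize_evidence), and O(~sound_alarm) is already established, so O(anonymize_evidence).
Premises 4, 6, 8, 9 do not contribute to this derivation.
So O(anonymize_evidence) follows.

Yes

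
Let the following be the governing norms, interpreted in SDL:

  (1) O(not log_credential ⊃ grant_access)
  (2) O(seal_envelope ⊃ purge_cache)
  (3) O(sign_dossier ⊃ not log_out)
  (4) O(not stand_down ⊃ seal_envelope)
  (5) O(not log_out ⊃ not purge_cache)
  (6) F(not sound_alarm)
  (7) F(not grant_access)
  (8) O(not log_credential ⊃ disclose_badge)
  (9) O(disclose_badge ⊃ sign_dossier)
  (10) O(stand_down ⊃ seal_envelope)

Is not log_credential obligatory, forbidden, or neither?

Premises 10 and 4 cover both cases: O(stand_down ⊃ seal_envelope) and O(not stand_down ⊃ seal_envelope). Since stand_down ∨ not stand_down is a tautology, O(seal_envelope) follows.
With premise 2, O(seal_envelope ⊃ purge_cache), the K-axiom yields O(purge_cache).
The contrapositive of premise 5 (O(not log_out ⊃ not purge_cache)) is O(purge_cache ⊃ log_out), and O(purge_cache) is already established, so O(log_out).
Premise 3, O(sign_dossier ⊃ not log_out), contraposes to O(log_out ⊃ not sign_dossier); with O(log_out) we get O(not sign_dossier).
Premise 9, O(disclose_badge ⊃ sign_dossier), contraposes to O(not sign_dossier ⊃ not disclose_badge); with O(not sign_dossier) we get O(not disclose_badge).
Premise 8, O(not log_credential ⊃ disclose_badge), contraposes to O(not disclose_badge ⊃ log_credential); with O(not disclose_badge) we get O(log_credential).
Premises 1, 6, 7 do not contribute to this derivation.
Thus O(log_credential), which is F(not log_credential): not log_credential is forbidden.

Forbidden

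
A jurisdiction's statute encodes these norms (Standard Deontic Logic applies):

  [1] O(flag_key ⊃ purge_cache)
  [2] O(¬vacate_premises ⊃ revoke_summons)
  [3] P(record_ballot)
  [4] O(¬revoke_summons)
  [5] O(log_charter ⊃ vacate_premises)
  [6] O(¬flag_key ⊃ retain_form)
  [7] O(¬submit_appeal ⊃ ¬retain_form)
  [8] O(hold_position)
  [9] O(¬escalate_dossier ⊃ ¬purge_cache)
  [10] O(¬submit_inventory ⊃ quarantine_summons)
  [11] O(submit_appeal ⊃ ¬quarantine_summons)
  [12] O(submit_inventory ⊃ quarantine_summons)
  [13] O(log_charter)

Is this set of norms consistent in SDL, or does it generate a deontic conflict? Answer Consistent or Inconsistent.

Premise 2 is O(¬vacate_premises ⊃ revoke_summons), but O(¬vacate_premises) is not derivable from the premises, so it does not yield O(revoke_summons).
So O(revoke_summons) is not derivable, and the apparent clash with O(¬revoke_summons) does not arise.
A world satisfying every obligation exists (e.g. escalate_dossier=true, flag_key=true, hold_position=true, log_charter=true, purge_cache=true, quarantine_summons=true, record_ballot=false, retain_form=false, revoke_summons=false, submit_appeal=false, submit_inventory=false, vacate_premises=true); no atom is both obligatory and forbidden, so the set is consistent.

Consistent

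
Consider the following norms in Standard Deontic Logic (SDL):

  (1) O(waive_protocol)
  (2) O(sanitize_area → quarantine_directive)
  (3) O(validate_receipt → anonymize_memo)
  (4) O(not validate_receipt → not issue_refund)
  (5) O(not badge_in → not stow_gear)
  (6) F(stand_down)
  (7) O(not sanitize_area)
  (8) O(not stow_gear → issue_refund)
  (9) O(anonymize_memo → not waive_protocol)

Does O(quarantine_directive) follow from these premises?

Premise 2 is O(sanitize_area → quarantine_directive), but O(sanitize_area) is not derivable from the premises, so it does not yield O(quarantine_directive).
No other premise forces O(quarantine_directive). An ideal world satisfying every premise can still have quarantine_directive false, so O(quarantine_directive) is not derivable.

No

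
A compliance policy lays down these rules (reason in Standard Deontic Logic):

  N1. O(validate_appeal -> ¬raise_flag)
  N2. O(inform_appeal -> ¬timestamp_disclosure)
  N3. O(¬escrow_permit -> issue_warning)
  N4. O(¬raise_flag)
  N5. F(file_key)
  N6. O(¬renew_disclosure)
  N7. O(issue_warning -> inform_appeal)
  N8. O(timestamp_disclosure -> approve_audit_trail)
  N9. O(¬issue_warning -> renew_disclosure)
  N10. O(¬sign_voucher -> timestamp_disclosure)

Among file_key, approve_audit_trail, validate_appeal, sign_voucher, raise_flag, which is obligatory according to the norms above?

From premise 6 we have O(¬renew_disclosure).
Premise 9, O(¬issue_warning -> renew_disclosure), contraposes to O(¬renew_disclosure -> issue_warning); with O(¬renew_disclosure) we get O(issue_warning).
Premise 7 is O(issue_warning -> inform_appeal); since O(issue_warning), deontic closure gives O(inform_appeal).
From O(inform_appeal) and premise 2, O(inform_appeal -> ¬timestamp_disclosure), we obtain O(¬timestamp_disclosure).
Premise 10 is O(¬sign_voucher -> timestamp_disclosure); contrapositively O(¬timestamp_disclosure -> sign_voucher). Since O(¬timestamp_disclosure) holds, K gives O(sign_voucher).
So O(sign_voucher) holds — sign_voucher is obligatory. None of the other listed options is made obligatory by any chain of premises.

sign_voucher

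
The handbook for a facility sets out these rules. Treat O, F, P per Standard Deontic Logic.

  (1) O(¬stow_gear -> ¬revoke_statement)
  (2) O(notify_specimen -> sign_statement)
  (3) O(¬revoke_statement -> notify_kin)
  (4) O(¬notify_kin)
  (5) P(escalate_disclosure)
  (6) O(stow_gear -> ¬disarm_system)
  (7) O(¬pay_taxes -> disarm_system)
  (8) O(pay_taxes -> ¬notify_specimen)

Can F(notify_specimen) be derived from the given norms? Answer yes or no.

Yes

Premise 4 gives O(¬notify_kin).
The contrapositive of premise 3 (O(¬revoke_statement -> notify_kin)) is O(¬notify_kin -> revoke_statement), and O(¬notify_kin) is already established, so O(revoke_statement).
Premise 1 is O(¬stow_gear -> ¬revoke_statement); contrapositively O(revoke_statement -> stow_gear). Since O(revoke_statement) holds, K gives O(stow_gear).
From O(stow_gear) and premise 6, O(stow_gear -> ¬disarm_system), we obtain O(¬disarm_system).
Premise 7 is O(¬pay_taxes -> disarm_system); contrapositively O(¬disarm_system -> pay_taxes). Since O(¬disarm_system) holds, K gives O(pay_taxes).
With premise 8, O(pay_taxes -> ¬notify_specimen), the K-axiom yields O(¬notify_specimen).
Premises 2, 5 do not contribute to this derivation.
So O(¬notify_specimen) holds, i.e. F(notify_specimen). The claim follows.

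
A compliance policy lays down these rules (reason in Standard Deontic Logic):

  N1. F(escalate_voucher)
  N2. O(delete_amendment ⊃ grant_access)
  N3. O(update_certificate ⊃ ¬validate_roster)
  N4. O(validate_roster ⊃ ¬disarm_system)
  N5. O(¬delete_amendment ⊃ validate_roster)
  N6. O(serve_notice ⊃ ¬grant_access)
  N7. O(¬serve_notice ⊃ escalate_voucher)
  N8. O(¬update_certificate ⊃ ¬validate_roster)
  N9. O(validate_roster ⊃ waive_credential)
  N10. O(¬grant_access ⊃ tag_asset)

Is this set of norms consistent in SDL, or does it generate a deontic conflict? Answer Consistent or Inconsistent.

Premises 8 and 3 cover both cases: O(¬update_certificate ⊃ ¬validate_roster) and O(update_certificate ⊃ ¬validate_roster). Since ¬update_certificate ∨ update_certificate is a tautology, O(¬validate_roster) follows.
Premise 5 is O(¬delete_amendment ⊃ validate_roster); contrapositively O(¬validate_roster ⊃ delete_amendment). Since O(¬validate_roster) holds, K gives O(delete_amendment).
From O(delete_amendment) and premise 2, O(delete_amendment ⊃ grant_access), we obtain O(grant_access).
The contrapositive of premise 6 (O(serve_notice ⊃ ¬grant_access)) is O(grant_access ⊃ ¬serve_notice), and O(grant_access) is already established, so O(¬serve_notice).
With premise 7, O(¬serve_notice ⊃ escalate_voucher), the K-axiom yields O(escalate_voucher).
However, F(escalate_voucher) at premise 1 amounts to O(¬escalate_voucher).
We now have both O(escalate_voucher) and O(¬escalate_voucher) — escalate_voucher is simultaneously obligatory and forbidden, violating the D-axiom.

Inconsistent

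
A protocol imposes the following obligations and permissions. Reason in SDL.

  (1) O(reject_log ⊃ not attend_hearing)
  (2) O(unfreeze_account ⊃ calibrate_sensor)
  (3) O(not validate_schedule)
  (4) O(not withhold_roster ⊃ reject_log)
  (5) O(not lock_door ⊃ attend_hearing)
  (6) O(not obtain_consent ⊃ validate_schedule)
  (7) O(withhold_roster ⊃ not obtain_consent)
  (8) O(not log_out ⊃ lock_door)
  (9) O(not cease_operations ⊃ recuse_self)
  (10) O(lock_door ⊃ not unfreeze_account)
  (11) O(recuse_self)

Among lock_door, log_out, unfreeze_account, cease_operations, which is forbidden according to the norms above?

Premise 3 states O(not validate_schedule) outright.
Premise 6 is O(not obtain_consent ⊃ validate_schedule); contrapositively O(not validate_schedule ⊃ obtain_consent). Since O(not validate_schedule) holds, K gives O(obtain_consent).
Premise 7, O(withhold_roster ⊃ not obtain_consent), contraposes to O(obtain_consent ⊃ not withhold_roster); with O(obtain_consent) we get O(not withhold_roster).
Applying K to premise 4 (O(not withhold_roster ⊃ reject_log)) and O(not withhold_roster) yields O(reject_log).
From O(reject_log) and premise 1, O(reject_log ⊃ not attend_hearing), we obtain O(not attend_hearing).
Premise 5, O(not lock_door ⊃ attend_hearing), contraposes to O(not attend_hearing ⊃ lock_door); with O(not attend_hearing) we get O(lock_door).
Premise 10 is O(lock_door ⊃ not unfreeze_account); since O(lock_door), deontic closure gives O(not unfreeze_account).
So O(not unfreeze_account) holds, i.e. unfreeze_account is forbidden. None of the other listed options is forbidden under the premises.

unfreeze_account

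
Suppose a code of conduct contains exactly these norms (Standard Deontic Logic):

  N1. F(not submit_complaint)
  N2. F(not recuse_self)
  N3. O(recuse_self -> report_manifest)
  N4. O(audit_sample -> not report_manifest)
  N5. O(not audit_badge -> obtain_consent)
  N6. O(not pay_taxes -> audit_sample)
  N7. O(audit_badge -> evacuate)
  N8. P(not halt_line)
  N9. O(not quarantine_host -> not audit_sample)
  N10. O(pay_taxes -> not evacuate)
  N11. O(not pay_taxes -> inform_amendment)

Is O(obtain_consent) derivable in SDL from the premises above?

Premise 2, F(not recuse_self), is equivalent to O(recuse_self).
Applying K to premise 3 (O(recuse_self -> report_manifest)) and O(recuse_self) yields O(report_manifest).
Premise 4, O(audit_sample -> not report_manifest), contraposes to O(report_manifest -> not audit_sample); with O(report_manifest) we get O(not audit_sample).
Premise 6 is O(not pay_taxes -> audit_sample); contrapositively O(not audit_sample -> pay_taxes). Since O(not audit_sample) holds, K gives O(pay_taxes).
Premise 10 is O(pay_taxes -> not evacuate); since O(pay_taxes), deontic closure gives O(not evacuate).
Premise 7 is O(audit_badge -> evacuate); contrapositively O(not evacuate -> not audit_badge). Since O(not evacuate) holds, K gives O(not audit_badge).
From O(not audit_badge) and premise 5, O(not audit_badge -> obtain_consent), we obtain O(obtain_consent).
Premises 1, 8, 9, 11 do not contribute to this derivation.
So O(obtain_consent) follows.

Yes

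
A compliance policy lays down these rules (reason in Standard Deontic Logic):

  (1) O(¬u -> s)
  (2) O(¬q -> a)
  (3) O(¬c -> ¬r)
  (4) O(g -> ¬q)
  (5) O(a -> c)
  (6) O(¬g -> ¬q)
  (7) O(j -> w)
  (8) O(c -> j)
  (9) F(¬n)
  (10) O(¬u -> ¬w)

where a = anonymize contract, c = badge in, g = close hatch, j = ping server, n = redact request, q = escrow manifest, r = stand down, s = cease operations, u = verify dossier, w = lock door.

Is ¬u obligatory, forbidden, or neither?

Forbidden

Premises 4 and 6 are O(g -> ¬q) and O(¬g -> ¬q); every ideal world satisfies g or ¬g, so in either case ¬q holds — hence O(¬q).
Applying K to premise 2 (O(¬q -> a)) and O(¬q) yields O(a).
Premise 5 is O(a -> c); since O(a), deontic closure gives O(c).
Applying K to premise 8 (O(c -> j)) and O(c) yields O(j).
Applying K to premise 7 (O(j -> w)) and O(j) yields O(w).
The contrapositive of premise 10 (O(¬u -> ¬w)) is O(w -> u), and O(w) is already established, so O(u).
Premises 1, 3, 9 do not contribute to this derivation.
Thus O(u), which is F(¬u): ¬u is forbidden.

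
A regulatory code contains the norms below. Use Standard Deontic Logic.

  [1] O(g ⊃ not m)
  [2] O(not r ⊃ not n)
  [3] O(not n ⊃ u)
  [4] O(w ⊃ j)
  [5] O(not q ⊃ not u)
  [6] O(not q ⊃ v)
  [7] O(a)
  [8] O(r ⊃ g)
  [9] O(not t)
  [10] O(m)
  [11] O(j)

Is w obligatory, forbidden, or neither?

Premise 4 is O(w ⊃ j); even if O(j) held, inferring O(w) would be affirming the consequent — invalid.
No premise or chain of K-axiom applications forces O(w), and none forces O(not w). So w is neither obligatory nor forbidden under these norms.

Neither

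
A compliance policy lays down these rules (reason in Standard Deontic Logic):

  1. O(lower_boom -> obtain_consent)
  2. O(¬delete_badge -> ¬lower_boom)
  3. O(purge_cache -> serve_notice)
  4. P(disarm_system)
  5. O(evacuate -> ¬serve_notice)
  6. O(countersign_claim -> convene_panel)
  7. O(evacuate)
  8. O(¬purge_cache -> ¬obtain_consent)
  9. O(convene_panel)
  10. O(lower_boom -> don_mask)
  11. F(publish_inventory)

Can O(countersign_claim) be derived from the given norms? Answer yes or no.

Premise 6 is O(countersign_claim -> convene_panel); even if O(convene_panel) held, inferring O(countersign_claim) would be affirming the consequent — invalid.
No other premise forces O(countersign_claim). An ideal world satisfying every premise can still have countersign_claim false, so O(countersign_claim) is not derivable.

No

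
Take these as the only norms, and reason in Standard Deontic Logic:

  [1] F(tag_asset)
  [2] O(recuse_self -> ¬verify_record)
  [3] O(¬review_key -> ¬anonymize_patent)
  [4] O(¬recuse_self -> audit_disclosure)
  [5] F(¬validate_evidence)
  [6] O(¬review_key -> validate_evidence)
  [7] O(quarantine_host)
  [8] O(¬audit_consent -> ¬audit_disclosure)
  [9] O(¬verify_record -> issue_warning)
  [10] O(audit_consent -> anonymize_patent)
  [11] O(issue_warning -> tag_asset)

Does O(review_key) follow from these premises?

Premise 1, F(tag_asset), is equivalent to O(¬tag_asset).
Premise 11 is O(issue_warning -> tag_asset); contrapositively O(¬tag_asset -> ¬issue_warning). Since O(¬tag_asset) holds, K gives O(¬issue_warning).
The contrapositive of premise 9 (O(¬verify_record -> issue_warning)) is O(¬issue_warning -> verify_record), and O(¬issue_warning) is already established, so O(verify_record).
Premise 2, O(recuse_self -> ¬verify_record), contraposes to O(verify_record -> ¬recuse_self); with O(verify_record) we get O(¬recuse_self).
From O(¬recuse_self) and premise 4, O(¬recuse_self -> audit_disclosure), we obtain O(audit_disclosure).
Premise 8 is O(¬audit_consent -> ¬audit_disclosure); contrapositively O(audit_disclosure -> audit_consent). Since O(audit_disclosure) holds, K gives O(audit_consent).
From O(audit_consent) and premise 10, O(audit_consent -> anonymize_patent), we obtain O(anonymize_patent).
The contrapositive of premise 3 (O(¬review_key -> ¬anonymize_patent)) is O(anonymize_patent -> review_key), and O(anonymize_patent) is already established, so O(review_key).
Premises 5, 6, 7 do not contribute to this derivation.
So O(review_key) follows.

Yes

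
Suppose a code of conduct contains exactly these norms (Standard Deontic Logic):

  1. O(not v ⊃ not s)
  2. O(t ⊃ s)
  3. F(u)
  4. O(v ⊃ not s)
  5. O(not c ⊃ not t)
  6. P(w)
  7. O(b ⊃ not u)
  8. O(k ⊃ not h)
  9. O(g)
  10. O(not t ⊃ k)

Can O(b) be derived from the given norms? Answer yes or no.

Premise 7 is O(b ⊃ not u); even if O(not u) held, inferring O(b) would be affirming the consequent — invalid.
No other premise forces O(b). An ideal world satisfying every premise can still have b false, so O(b) is not derivable.

No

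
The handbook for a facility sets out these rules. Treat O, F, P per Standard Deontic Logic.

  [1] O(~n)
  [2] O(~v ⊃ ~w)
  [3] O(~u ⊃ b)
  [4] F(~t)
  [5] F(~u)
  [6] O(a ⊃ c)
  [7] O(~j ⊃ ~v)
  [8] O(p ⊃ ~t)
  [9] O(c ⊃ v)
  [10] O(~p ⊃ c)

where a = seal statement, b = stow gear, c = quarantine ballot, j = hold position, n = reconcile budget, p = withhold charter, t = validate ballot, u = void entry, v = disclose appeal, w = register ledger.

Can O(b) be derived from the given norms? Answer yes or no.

Premise 3 is O(~u ⊃ b), but O(~u) is not derivable from the premises, so it does not yield O(b).
No other premise forces O(b). An ideal world satisfying every premise can still have b false, so O(b) is not derivable.

No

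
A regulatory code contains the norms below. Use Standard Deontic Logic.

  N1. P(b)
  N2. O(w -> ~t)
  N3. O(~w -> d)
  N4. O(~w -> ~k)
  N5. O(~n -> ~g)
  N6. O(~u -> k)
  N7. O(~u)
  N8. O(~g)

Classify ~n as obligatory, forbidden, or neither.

Premise 5 is O(~n -> ~g); even if O(~g) held, inferring O(~n) would be affirming the consequent — invalid.
No premise or chain of K-axiom applications forces O(~n), and none forces O(n). So ~n is neither obligatory nor forbidden under these norms.

Neither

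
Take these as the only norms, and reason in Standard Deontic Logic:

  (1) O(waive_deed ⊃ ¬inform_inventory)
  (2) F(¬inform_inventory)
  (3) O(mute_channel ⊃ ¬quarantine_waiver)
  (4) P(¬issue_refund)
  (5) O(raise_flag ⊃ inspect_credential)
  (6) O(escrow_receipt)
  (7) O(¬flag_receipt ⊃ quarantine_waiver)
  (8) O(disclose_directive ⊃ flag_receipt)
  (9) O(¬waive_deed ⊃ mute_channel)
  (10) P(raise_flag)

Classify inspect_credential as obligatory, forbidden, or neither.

Premise 5 is O(raise_flag ⊃ inspect_credential), but O(raise_flag) is not derivable from the premises (the permission P(raise_flag) asserts only ¬O(¬raise_flag), not O(raise_flag)), so it does not yield O(inspect_credential).
No premise or chain of K-axiom applications forces O(inspect_credential), and none forces O(¬inspect_credential). So inspect_credential is neither obligatory nor forbidden under these norms.

Neither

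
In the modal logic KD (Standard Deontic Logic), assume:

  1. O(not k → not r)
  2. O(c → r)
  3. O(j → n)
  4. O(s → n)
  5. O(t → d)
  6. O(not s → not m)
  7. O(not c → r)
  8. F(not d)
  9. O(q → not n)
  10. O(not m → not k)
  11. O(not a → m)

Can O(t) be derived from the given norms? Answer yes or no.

Premise 5 is O(t → d); even if O(d) held, inferring O(t) would be affirming the consequent — invalid.
No other premise forces O(t). An ideal world satisfying every premise can still have t false, so O(t) is not derivable.

No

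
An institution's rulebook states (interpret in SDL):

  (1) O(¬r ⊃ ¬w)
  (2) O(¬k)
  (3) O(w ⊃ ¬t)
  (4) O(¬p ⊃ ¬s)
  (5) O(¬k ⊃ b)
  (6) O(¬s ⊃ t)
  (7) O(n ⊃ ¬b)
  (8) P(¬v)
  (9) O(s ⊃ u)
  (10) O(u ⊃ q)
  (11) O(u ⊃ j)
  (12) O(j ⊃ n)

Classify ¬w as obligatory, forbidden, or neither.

From premise 2 we have O(¬k).
Applying K to premise 5 (O(¬k ⊃ b)) and O(¬k) yields O(b).
Premise 7 is O(n ⊃ ¬b); contrapositively O(b ⊃ ¬n). Since O(b) holds, K gives O(¬n).
Premise 12, O(j ⊃ n), contraposes to O(¬n ⊃ ¬j); with O(¬n) we get O(¬j).
The contrapositive of premise 11 (O(u ⊃ j)) is O(¬j ⊃ ¬u), and O(¬j) is already established, so O(¬u).
Premise 9, O(s ⊃ u), contraposes to O(¬u ⊃ ¬s); with O(¬u) we get O(¬s).
Premise 6 is O(¬s ⊃ t); since O(¬s), deontic closure gives O(t).
The contrapositive of premise 3 (O(w ⊃ ¬t)) is O(t ⊃ ¬w), and O(t) is already established, so O(¬w).
Premises 1, 4, 8, 10 do not contribute to this derivation.
Hence ¬w is obligatory.

Obligatory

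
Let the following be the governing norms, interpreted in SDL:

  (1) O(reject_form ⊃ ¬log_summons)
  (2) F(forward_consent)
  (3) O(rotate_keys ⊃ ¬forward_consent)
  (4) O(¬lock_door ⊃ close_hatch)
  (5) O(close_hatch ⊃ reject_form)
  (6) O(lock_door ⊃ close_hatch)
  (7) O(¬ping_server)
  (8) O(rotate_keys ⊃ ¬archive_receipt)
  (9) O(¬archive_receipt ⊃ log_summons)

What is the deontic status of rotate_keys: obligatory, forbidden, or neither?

Forbidden

Premises 4 and 6 cover both cases: O(¬lock_door ⊃ close_hatch) and O(lock_door ⊃ close_hatch). Since ¬lock_door ∨ lock_door is a tautology, O(close_hatch) follows.
With premise 5, O(close_hatch ⊃ reject_form), the K-axiom yields O(reject_form).
From O(reject_form) and premise 1, O(reject_form ⊃ ¬log_summons), we obtain O(¬log_summons).
Premise 9, O(¬archive_receipt ⊃ log_summons), contraposes to O(¬log_summons ⊃ archive_receipt); with O(¬log_summons) we get O(archive_receipt).
The contrapositive of premise 8 (O(rotate_keys ⊃ ¬archive_receipt)) is O(archive_receipt ⊃ ¬rotate_keys), and O(archive_receipt) is already established, so O(¬rotate_keys).
Premises 2, 3, 7 do not contribute to this derivation.
Thus O(¬rotate_keys), which is F(rotate_keys): rotate_keys is forbidden.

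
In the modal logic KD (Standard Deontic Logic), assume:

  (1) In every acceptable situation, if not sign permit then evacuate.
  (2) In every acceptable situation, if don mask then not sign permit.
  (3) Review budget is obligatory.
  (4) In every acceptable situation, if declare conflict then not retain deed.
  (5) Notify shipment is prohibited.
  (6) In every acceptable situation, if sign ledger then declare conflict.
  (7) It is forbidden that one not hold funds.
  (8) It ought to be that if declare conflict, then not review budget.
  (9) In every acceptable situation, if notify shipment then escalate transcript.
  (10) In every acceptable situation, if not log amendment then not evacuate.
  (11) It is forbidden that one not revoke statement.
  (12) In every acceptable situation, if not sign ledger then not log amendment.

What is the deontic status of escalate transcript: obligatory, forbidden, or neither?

Neither

Premise 9 is O(notify_shipment → escalate_transcript), but O(notify_shipment) is not derivable from the premises, so it does not yield O(escalate_transcript).
No premise or chain of K-axiom applications forces O(escalate_transcript), and none forces O(¬escalate_transcript). So escalate_transcript is neither obligatory nor forbidden under these norms.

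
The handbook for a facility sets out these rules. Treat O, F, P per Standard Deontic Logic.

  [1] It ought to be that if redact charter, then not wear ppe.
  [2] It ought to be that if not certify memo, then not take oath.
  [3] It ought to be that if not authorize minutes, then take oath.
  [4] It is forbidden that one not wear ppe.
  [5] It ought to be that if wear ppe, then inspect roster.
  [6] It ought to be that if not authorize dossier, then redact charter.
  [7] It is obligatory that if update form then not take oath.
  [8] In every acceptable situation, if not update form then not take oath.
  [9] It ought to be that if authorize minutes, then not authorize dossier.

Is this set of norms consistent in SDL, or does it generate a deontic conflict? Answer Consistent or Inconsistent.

Inconsistent

By case analysis on ¬update_form: premise 8 gives O(¬update_form → ¬take_oath) and premise 7 gives O(update_form → ¬take_oath), so O(¬take_oath) either way.
The contrapositive of premise 3 (O(¬authorize_minutes → take_oath)) is O(¬take_oath → authorize_minutes), and O(¬take_oath) is already established, so O(authorize_minutes).
Premise 9 is O(authorize_minutes → ¬authorize_dossier); since O(authorize_minutes), deontic closure gives O(¬authorize_dossier).
With premise 6, O(¬authorize_dossier → redact_charter), the K-axiom yields O(redact_charter).
Premise 1 is O(redact_charter → ¬wear_ppe); since O(redact_charter), deontic closure gives O(¬wear_ppe).
Yet premise 4 is F(¬wear_ppe), i.e. O(wear_ppe).
We now have both O(¬wear_ppe) and O(wear_ppe) — wear_ppe is simultaneously obligatory and forbidden, violating the D-axiom.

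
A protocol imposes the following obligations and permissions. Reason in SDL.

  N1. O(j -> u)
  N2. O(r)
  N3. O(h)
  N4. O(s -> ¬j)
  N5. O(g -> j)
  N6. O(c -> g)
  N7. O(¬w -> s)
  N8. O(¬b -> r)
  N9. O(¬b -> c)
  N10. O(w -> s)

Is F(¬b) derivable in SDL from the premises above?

By case analysis on w: premise 10 gives O(w -> s) and premise 7 gives O(¬w -> s), so O(s) either way.
From O(s) and premise 4, O(s -> ¬j), we obtain O(¬j).
Premise 5, O(g -> j), contraposes to O(¬j -> ¬g); with O(¬j) we get O(¬g).
Premise 6 is O(c -> g); contrapositively O(¬g -> ¬c). Since O(¬g) holds, K gives O(¬c).
Premise 9 is O(¬b -> c); contrapositively O(¬c -> b). Since O(¬c) holds, K gives O(b).
Premises 1, 2, 3, 8 do not contribute to this derivation.
So O(b) holds, i.e. F(¬b). The claim follows.

Yes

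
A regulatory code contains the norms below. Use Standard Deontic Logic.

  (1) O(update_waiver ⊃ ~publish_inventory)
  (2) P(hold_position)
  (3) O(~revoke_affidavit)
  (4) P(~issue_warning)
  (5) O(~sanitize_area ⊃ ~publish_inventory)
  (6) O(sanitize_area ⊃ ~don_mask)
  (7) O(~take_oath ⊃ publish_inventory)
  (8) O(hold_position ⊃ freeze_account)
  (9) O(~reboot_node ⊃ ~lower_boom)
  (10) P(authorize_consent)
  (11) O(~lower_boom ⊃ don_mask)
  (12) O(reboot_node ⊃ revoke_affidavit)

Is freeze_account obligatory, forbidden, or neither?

Neither

Premise 8 is O(hold_position ⊃ freeze_account), but O(hold_position) is not derivable from the premises (the permission P(hold_position) asserts only ~O(~hold_position), not O(hold_position)), so it does not yield O(freeze_account).
No premise or chain of K-axiom applications forces O(freeze_account), and none forces O(~freeze_account). So freeze_account is neither obligatory nor forbidden under these norms.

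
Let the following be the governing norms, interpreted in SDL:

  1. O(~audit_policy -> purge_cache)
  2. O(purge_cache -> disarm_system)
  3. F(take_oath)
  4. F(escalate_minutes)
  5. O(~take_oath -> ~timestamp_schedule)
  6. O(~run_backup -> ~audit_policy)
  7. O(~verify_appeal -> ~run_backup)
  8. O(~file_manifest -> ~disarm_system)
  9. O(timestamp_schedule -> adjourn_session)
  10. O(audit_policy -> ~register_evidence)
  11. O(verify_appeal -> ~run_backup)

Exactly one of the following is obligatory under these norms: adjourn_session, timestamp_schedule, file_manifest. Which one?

Premises 7 and 11 cover both cases: O(~verify_appeal -> ~run_backup) and O(verify_appeal -> ~run_backup). Since ~verify_appeal ∨ verify_appeal is a tautology, O(~run_backup) follows.
Applying K to premise 6 (O(~run_backup -> ~audit_policy)) and O(~run_backup) yields O(~audit_policy).
From O(~audit_policy) and premise 1, O(~audit_policy -> purge_cache), we obtain O(purge_cache).
From O(purge_cache) and premise 2, O(purge_cache -> disarm_system), we obtain O(disarm_system).
The contrapositive of premise 8 (O(~file_manifest -> ~disarm_system)) is O(disarm_system -> file_manifest), and O(disarm_system) is already established, so O(file_manifest).
So O(file_manifest) holds — file_manifest is obligatory. None of the other listed options is made obligatory by any chain of premises.

file_manifest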